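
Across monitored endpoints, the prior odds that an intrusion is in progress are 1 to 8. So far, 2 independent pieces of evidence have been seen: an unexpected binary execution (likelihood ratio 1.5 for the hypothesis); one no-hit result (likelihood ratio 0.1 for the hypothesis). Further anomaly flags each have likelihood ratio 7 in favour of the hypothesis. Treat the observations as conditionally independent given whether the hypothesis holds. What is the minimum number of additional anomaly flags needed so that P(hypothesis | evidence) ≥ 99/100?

5

Prior odds = 0.125.
Combined Bayes factor of the evidence already in hand = 1.5 × 0.1 = 0.15.
Odds after that evidence = 0.125 × 0.15 = 0.01875.
Target odds = 0.99/0.01 = 99.
Need 7ⁿ ≥ 99 ÷ 0.01875 = 5280.
7⁴ = 2401 falls short of 5280 but 7⁵ = 16807 reaches it, so n = 5.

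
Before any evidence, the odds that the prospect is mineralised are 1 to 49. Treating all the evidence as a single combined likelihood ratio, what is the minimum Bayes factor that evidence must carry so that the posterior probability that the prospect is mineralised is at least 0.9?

Prior odds = 1/49.
Target odds = 0.9/0.1 = 9.
Required Bayes factor = 9 ÷ (1/49) = 441.

441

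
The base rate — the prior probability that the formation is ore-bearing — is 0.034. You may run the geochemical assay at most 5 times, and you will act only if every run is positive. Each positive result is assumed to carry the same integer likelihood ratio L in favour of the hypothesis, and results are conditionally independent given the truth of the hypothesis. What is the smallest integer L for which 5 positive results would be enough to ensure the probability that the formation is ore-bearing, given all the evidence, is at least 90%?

Prior odds = 0.034/0.966 = 17/483.
Target odds = 0.9/0.1 = 9.
Need L⁵ ≥ 9 ÷ (17/483) = 4347/17.
3⁵ = 243 < 4347/17 ≤ 1024 = 4⁵, so L = 4.

4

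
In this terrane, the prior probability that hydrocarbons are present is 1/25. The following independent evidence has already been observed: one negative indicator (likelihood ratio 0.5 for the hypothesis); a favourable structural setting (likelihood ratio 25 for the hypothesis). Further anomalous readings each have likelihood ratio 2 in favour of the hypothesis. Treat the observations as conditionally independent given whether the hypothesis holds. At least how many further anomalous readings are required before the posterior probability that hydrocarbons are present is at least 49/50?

Prior odds = 0.04/0.96 = 1/24.
Combined Bayes factor of the evidence already in hand = 0.5 × 25 = 12.5.
Odds after that evidence = (1/24) × 12.5 = 25/48.
Target odds = 0.98/0.02 = 49.
Need 2ⁿ ≥ 49 ÷ (25/48) = 94.08.
2⁶ = 64 falls short of 94.08 but 2⁷ = 128 reaches it, so n = 7.

7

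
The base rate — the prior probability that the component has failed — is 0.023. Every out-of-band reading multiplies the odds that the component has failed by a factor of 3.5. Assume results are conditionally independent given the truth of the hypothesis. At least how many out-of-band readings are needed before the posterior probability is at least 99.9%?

9

Prior odds: 0.023 ÷ 0.977 = 23/977.
Likelihood ratio per out-of-band reading = 3.5.
Target posterior odds = 0.999/0.001 = 999.
Require 3.5ⁿ ≥ 999 ÷ (23/977) = 976023/23.
3.5⁸ = 5764801/256 falls short of 976023/23 but 3.5⁹ = 40353607/512 reaches it, so n = 9.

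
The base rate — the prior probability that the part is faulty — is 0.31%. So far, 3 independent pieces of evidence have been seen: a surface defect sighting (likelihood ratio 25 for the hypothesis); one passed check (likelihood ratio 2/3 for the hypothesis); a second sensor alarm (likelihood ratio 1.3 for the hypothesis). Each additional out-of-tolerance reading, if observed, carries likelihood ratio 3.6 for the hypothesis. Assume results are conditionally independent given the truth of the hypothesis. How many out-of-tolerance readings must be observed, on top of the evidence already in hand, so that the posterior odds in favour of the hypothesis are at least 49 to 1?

Prior odds = 0.0031/0.9969 = 31/9969.
Combined Bayes factor of the evidence already in hand = 25 × (2/3) × 1.3 = 65/3.
Odds after that evidence = (31/9969) × 65/3 = 2015/29907.
Target odds = 49.
Need 3.6ⁿ ≥ 49 ÷ (2015/29907) = 1465443/2015.
3.6⁵ = 604.66176 falls short of 1465443/2015 but 3.6⁶ = 34012224/15625 reaches it, so n = 6.

6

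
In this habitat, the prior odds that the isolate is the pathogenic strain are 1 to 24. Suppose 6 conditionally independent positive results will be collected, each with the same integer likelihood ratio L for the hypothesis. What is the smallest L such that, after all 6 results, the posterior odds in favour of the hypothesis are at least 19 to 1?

3

Prior odds = 1/24.
Target odds = 19.
Need L⁶ ≥ 19 ÷ (1/24) = 456.
2⁶ = 64 < 456 ≤ 729 = 3⁶, so L = 3.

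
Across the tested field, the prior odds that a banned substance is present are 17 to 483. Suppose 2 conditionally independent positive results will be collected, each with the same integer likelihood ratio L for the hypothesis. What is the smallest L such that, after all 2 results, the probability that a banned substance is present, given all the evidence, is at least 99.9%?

169

Prior odds = 17/483.
Target odds = 0.999/0.001 = 999.
Need L² ≥ 999 ÷ (17/483) = 482517/17.
168² = 28224 < 482517/17 ≤ 28561 = 169², so L = 169.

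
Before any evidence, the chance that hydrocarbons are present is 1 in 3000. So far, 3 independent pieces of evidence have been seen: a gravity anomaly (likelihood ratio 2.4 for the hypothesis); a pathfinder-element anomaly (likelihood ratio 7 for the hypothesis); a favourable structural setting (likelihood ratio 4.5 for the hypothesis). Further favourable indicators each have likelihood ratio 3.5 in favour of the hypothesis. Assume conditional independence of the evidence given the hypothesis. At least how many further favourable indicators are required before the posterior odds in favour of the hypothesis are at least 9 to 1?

5

Prior odds = (1/3000)/(2999/3000) = 1/2999.
Combined Bayes factor of the evidence already in hand = 2.4 × 7 × 4.5 = 75.6.
Odds after that evidence = (1/2999) × 75.6 = 378/14995.
Target odds = 9.
Need 3.5ⁿ ≥ 9 ÷ (378/14995) = 14995/42.
3.5⁴ = 150.0625 falls short of 14995/42 but 3.5⁵ = 525.21875 reaches it, so n = 5.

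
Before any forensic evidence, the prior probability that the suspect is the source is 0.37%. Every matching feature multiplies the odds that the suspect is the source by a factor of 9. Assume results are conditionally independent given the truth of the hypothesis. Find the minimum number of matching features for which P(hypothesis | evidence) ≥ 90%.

Prior odds = 0.0037/0.9963 = 37/9963.
Likelihood ratio per matching feature = 9.
Target posterior odds = 0.9/0.1 = 9.
Require 9ⁿ ≥ 9 ÷ (37/9963) = 89667/37.
9³ = 729 falls short of 89667/37 but 9⁴ = 6561 reaches it, so n = 4.

4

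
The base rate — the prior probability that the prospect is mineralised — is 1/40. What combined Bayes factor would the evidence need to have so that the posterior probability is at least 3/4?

117

Prior odds = 0.025/0.975 = 1/39.
Target odds = 0.75/0.25 = 3.
Required Bayes factor = 3 ÷ (1/39) = 117.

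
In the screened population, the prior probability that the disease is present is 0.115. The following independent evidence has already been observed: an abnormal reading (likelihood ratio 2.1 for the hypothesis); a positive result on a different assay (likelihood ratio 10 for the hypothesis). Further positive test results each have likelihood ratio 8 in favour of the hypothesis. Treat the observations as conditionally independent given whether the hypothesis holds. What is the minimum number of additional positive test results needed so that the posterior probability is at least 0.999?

3

Prior odds = 0.115/0.885 = 23/177.
Combined Bayes factor of the evidence already in hand = 2.1 × 10 = 21.
Odds after that evidence = (23/177) × 21 = 161/59.
Target odds = 0.999/0.001 = 999.
Need 8ⁿ ≥ 999 ÷ (161/59) = 58941/161.
8² = 64 falls short of 58941/161 but 8³ = 512 reaches it, so n = 3.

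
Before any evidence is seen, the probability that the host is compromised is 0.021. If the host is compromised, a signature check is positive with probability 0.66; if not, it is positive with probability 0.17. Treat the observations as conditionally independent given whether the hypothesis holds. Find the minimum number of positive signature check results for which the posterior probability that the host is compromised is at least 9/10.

5

Prior odds: 0.021 ÷ 0.979 = 21/979.
Likelihood ratio of a positive = 0.66/0.17 = 66/17.
Target odds: 0.9 ÷ 0.1 = 9.
Require (66/17)ⁿ ≥ 9 ÷ (21/979) = 2937/7.
(66/17)⁴ = 18974736/83521 falls short of 2937/7 but (66/17)⁵ ≈882.013 reaches it, so n = 5.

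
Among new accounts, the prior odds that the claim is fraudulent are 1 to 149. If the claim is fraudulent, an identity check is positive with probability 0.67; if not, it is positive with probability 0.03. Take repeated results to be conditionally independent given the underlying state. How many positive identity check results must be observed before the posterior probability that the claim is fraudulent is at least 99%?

Prior odds = 1/149.
Likelihood ratio of a positive = 0.67/0.03 = 67/3.
Target odds: 0.99 ÷ 0.01 = 99.
Require (67/3)ⁿ ≥ 99 ÷ (1/149) = 14751.
(67/3)³ = 300763/27 falls short of 14751 but (67/3)⁴ = 20151121/81 reaches it, so n = 4.

4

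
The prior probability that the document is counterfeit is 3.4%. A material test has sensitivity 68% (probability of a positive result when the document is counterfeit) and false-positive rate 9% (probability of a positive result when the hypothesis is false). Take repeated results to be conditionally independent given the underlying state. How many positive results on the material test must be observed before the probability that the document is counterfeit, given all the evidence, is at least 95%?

4

Prior odds = 0.034/0.966 = 17/483.
Likelihood ratio of a positive result = 0.68/0.09 = 68/9.
Target posterior odds = 0.95/0.05 = 19.
Require (68/9)ⁿ ≥ 19 ÷ (17/483) = 9177/17.
(68/9)³ = 314432/729 falls short of 9177/17 but (68/9)⁴ = 21381376/6561 reaches it, so n = 4.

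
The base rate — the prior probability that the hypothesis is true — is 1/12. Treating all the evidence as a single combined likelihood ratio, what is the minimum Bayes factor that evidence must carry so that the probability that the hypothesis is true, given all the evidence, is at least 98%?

539

Prior odds = (1/12)/(11/12) = 1/11.
Target odds = 0.98/0.02 = 49.
Required Bayes factor = 49 ÷ (1/11) = 539.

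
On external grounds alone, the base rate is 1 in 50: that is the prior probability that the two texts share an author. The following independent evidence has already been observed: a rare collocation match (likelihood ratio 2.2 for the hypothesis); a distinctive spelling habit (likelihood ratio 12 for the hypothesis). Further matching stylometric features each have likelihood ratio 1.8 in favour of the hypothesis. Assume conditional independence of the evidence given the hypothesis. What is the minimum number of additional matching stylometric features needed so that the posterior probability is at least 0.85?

Prior odds = 0.02/0.98 = 1/49.
Combined Bayes factor of the evidence already in hand = 2.2 × 12 = 26.4.
Odds after that evidence = (1/49) × 26.4 = 132/245.
Target odds = 0.85/0.15 = 17/3.
Need 1.8ⁿ ≥ 17/3 ÷ (132/245) = 4165/396.
1.8⁴ = 10.4976 falls short of 4165/396 but 1.8⁵ = 18.89568 reaches it, so n = 5.

5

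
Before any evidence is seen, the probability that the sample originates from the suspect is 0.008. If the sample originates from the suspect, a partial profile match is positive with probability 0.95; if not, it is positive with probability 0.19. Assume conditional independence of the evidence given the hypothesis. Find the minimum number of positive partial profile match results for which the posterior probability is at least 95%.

5

Prior odds: 0.008 ÷ 0.992 = 1/124.
Likelihood ratio of a positive = 0.95/0.19 = 5.
Target posterior odds = 0.95/0.05 = 19.
Require 5ⁿ ≥ 19 ÷ (1/124) = 2356.
5⁴ = 625 falls short of 2356 but 5⁵ = 3125 reaches it, so n = 5.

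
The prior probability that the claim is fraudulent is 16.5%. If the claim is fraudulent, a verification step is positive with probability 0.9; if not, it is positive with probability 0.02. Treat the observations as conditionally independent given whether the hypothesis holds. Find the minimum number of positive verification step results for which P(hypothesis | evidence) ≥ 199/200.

Prior odds: 0.165 ÷ 0.835 = 33/167.
Likelihood ratio of a positive = 0.9/0.02 = 45.
Target odds: 0.995 ÷ 0.005 = 199.
Require 45ⁿ ≥ 199 ÷ (33/167) = 33233/33.
45¹ = 45 falls short of 33233/33 but 45² = 2025 reaches it, so n = 2.

2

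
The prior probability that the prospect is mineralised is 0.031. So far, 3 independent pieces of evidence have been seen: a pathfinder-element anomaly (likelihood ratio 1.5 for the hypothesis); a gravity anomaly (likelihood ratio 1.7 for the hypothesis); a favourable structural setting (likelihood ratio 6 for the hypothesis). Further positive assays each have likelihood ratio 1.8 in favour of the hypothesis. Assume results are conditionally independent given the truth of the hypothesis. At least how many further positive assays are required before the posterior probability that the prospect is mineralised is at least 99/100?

Prior odds = 0.031/0.969 = 31/969.
Combined Bayes factor of the evidence already in hand = 1.5 × 1.7 × 6 = 15.3.
Odds after that evidence = (31/969) × 15.3 = 93/190.
Target odds = 0.99/0.01 = 99.
Need 1.8ⁿ ≥ 99 ÷ (93/190) = 6270/31.
1.8⁹ = 387420489/1953125 falls short of 6270/31 but 1.8¹⁰ ≈357.047 reaches it, so n = 10.

10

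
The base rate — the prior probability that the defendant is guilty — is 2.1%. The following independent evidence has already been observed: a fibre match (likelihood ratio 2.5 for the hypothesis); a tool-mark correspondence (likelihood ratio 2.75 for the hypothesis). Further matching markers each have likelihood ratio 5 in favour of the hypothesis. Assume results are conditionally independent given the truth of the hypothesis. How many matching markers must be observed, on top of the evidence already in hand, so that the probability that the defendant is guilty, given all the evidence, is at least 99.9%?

Prior odds = 0.021/0.979 = 21/979.
Combined Bayes factor of the evidence already in hand = 2.5 × 2.75 = 6.875.
Odds after that evidence = (21/979) × 6.875 = 105/712.
Target odds = 0.999/0.001 = 999.
Need 5ⁿ ≥ 999 ÷ (105/712) = 237096/35.
5⁵ = 3125 falls short of 237096/35 but 5⁶ = 15625 reaches it, so n = 6.

6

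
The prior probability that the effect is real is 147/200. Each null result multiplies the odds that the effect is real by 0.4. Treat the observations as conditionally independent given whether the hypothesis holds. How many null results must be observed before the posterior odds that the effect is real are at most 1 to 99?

7

Prior odds: 0.735 ÷ 0.265 = 147/53.
Likelihood ratio per null result = 0.4.
Target odds = 1/99.
Require 0.4ⁿ ≤ 1/99 ÷ (147/53) = 53/14553.
0.4⁶ = 64/15625 is still above 53/14553 but 0.4⁷ = 128/78125 is at or below it, so n = 7.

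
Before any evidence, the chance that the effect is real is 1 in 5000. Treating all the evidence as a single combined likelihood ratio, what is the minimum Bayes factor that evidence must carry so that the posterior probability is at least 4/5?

Prior odds = 0.0002/0.9998 = 1/4999.
Target odds = 0.8/0.2 = 4.
Required Bayes factor = 4 ÷ (1/4999) = 19996.

19996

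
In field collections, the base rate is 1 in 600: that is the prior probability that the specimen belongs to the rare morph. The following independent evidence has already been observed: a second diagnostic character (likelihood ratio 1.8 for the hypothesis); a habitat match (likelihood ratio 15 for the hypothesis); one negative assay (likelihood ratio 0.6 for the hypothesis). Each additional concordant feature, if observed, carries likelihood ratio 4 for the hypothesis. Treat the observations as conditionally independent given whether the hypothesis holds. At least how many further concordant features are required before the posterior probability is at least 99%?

6

Prior odds = (1/600)/(599/600) = 1/599.
Combined Bayes factor of the evidence already in hand = 1.8 × 15 × 0.6 = 16.2.
Odds after that evidence = (1/599) × 16.2 = 81/2995.
Target odds = 0.99/0.01 = 99.
Need 4ⁿ ≥ 99 ÷ (81/2995) = 32945/9.
4⁵ = 1024 falls short of 32945/9 but 4⁶ = 4096 reaches it, so n = 6.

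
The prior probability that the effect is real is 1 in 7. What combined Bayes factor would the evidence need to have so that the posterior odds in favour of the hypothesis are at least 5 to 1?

30

Prior odds = (1/7)/(6/7) = 1/6.
Target odds = 5.
Required Bayes factor = 5 ÷ (1/6) = 30.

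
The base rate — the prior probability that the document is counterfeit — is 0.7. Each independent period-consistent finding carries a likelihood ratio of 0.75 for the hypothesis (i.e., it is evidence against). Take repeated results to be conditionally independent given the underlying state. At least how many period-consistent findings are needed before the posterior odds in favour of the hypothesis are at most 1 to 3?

7

Prior odds = 0.7/0.3 = 7/3.
Likelihood ratio per period-consistent finding = 0.75.
Target odds = 1/3.
Need (7/3) × 0.75ⁿ ≤ 1/3, i.e. 0.75ⁿ ≤ 1/7.
0.75⁶ = 729/4096 is still above 1/7 but 0.75⁷ = 2187/16384 is at or below it, so n = 7.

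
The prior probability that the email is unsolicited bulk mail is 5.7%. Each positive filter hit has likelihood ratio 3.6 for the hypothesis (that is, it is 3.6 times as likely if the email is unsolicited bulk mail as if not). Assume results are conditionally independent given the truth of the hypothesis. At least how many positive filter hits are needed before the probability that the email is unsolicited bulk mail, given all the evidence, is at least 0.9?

4

Prior odds: 0.057 ÷ 0.943 = 57/943.
Likelihood ratio per positive filter hit = 3.6.
Target odds: 0.9 ÷ 0.1 = 9.
Need (57/943) × 3.6ⁿ ≥ 9, i.e. 3.6ⁿ ≥ 2829/19.
3.6³ = 46.656 falls short of 2829/19 but 3.6⁴ = 167.9616 reaches it, so n = 4.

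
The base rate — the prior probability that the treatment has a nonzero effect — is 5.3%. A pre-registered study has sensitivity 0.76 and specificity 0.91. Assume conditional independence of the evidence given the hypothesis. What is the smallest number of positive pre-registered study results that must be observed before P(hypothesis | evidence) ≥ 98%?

4

Prior odds = 0.053/0.947 = 53/947.
False-positive rate = 1 − 0.91 = 0.09; likelihood ratio of a positive = 0.76/0.09 = 76/9.
Target posterior odds = 0.98/0.02 = 49.
Require (76/9)ⁿ ≥ 49 ÷ (53/947) = 46403/53.
(76/9)³ = 438976/729 falls short of 46403/53 but (76/9)⁴ = 33362176/6561 reaches it, so n = 4.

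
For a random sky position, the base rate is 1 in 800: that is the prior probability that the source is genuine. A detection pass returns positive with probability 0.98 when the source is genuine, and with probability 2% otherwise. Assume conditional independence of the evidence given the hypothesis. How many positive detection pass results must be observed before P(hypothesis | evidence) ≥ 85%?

Prior odds = 0.00125/0.99875 = 1/799.
Likelihood ratio of a positive result = 0.98/0.02 = 49.
Target posterior odds = 0.85/0.15 = 17/3.
Require 49ⁿ ≥ 17/3 ÷ (1/799) = 13583/3.
49² = 2401 falls short of 13583/3 but 49³ = 117649 reaches it, so n = 3.

3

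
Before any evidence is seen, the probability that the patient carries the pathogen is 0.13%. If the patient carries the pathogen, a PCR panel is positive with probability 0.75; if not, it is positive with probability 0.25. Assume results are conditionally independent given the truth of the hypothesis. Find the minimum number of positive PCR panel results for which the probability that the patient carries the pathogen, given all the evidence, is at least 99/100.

11

Prior odds = 0.0013/0.9987 = 13/9987.
Likelihood ratio of a positive = 0.75/0.25 = 3.
Target posterior odds = 0.99/0.01 = 99.
Need (13/9987) × 3ⁿ ≥ 99, i.e. 3ⁿ ≥ 988713/13.
3¹⁰ = 59049 falls short of 988713/13 but 3¹¹ = 177147 reaches it, so n = 11.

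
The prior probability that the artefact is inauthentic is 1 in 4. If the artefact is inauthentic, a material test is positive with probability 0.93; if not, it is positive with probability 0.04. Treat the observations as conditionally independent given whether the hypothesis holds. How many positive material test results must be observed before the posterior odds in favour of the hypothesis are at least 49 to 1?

Prior odds = 0.25/0.75 = 1/3.
Likelihood ratio of a positive = 0.93/0.04 = 23.25.
Target odds = 49.
Need (1/3) × 23.25ⁿ ≥ 49, i.e. 23.25ⁿ ≥ 147.
23.25¹ = 23.25 falls short of 147 but 23.25² = 540.5625 reaches it, so n = 2.

2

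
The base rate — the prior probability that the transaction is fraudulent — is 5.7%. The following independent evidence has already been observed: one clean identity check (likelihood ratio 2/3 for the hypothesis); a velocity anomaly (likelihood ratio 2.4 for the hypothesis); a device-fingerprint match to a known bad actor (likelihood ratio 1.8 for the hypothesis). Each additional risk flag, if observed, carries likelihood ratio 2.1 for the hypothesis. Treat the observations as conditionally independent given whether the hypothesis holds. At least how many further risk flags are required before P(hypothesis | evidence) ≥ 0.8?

Prior odds = 0.057/0.943 = 57/943.
Combined Bayes factor of the evidence already in hand = (2/3) × 2.4 × 1.8 = 2.88.
Odds after that evidence = (57/943) × 2.88 = 4104/23575.
Target odds = 0.8/0.2 = 4.
Need 2.1ⁿ ≥ 4 ÷ (4104/23575) = 23575/1026.
2.1⁴ = 19.4481 falls short of 23575/1026 but 2.1⁵ = 4084101/100000 reaches it, so n = 5.

5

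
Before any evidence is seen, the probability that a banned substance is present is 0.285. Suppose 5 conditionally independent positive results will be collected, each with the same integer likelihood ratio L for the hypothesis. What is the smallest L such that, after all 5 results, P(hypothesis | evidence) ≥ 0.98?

Prior odds = 0.285/0.715 = 57/143.
Target odds = 0.98/0.02 = 49.
Need L⁵ ≥ 49 ÷ (57/143) = 7007/57.
2⁵ = 32 < 7007/57 ≤ 243 = 3⁵, so L = 3.

3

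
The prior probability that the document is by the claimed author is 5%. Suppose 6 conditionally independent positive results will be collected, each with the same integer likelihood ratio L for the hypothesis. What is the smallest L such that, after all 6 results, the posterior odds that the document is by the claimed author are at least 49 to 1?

Prior odds = 0.05/0.95 = 1/19.
Target odds = 49.
Need L⁶ ≥ 49 ÷ (1/19) = 931.
3⁶ = 729 < 931 ≤ 4096 = 4⁶, so L = 4.

4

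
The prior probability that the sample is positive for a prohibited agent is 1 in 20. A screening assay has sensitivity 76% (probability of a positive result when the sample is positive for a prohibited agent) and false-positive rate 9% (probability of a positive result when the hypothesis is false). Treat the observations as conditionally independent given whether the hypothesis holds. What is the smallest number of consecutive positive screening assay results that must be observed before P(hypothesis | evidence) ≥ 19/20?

Prior odds = 0.05/0.95 = 1/19.
Likelihood ratio of a positive result = 0.76/0.09 = 76/9.
Target odds: 0.95 ÷ 0.05 = 19.
Need (1/19) × (76/9)ⁿ ≥ 19, i.e. (76/9)ⁿ ≥ 361.
(76/9)² = 5776/81 falls short of 361 but (76/9)³ = 438976/729 reaches it, so n = 3.

3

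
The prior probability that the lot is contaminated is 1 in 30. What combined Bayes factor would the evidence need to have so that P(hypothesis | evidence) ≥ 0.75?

87

Prior odds = (1/30)/(29/30) = 1/29.
Target odds = 0.75/0.25 = 3.
Required Bayes factor = 3 ÷ (1/29) = 87.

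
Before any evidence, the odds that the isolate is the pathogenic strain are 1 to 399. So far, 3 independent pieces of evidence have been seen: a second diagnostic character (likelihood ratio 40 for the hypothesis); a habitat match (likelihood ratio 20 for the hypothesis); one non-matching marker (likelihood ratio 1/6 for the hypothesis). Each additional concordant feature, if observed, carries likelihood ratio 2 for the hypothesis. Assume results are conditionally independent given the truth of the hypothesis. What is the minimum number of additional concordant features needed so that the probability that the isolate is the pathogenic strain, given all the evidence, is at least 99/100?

Prior odds = 1/399.
Combined Bayes factor of the evidence already in hand = 40 × 20 × (1/6) = 400/3.
Odds after that evidence = (1/399) × 400/3 = 400/1197.
Target odds = 0.99/0.01 = 99.
Need 2ⁿ ≥ 99 ÷ (400/1197) = 296.2575.
2⁸ = 256 falls short of 296.2575 but 2⁹ = 512 reaches it, so n = 9.

9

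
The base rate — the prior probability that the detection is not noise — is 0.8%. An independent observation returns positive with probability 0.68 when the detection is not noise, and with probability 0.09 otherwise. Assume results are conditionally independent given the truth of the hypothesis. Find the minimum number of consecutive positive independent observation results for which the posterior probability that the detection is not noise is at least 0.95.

4

Prior odds: 0.008 ÷ 0.992 = 1/124.
Likelihood ratio of a positive result = 0.68/0.09 = 68/9.
Target odds: 0.95 ÷ 0.05 = 19.
Require (68/9)ⁿ ≥ 19 ÷ (1/124) = 2356.
(68/9)³ = 314432/729 falls short of 2356 but (68/9)⁴ = 21381376/6561 reaches it, so n = 4.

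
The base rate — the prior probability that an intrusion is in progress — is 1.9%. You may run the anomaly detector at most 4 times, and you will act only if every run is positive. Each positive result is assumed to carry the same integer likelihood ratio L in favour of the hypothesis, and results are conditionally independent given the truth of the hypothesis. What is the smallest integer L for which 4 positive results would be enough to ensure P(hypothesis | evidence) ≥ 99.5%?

Prior odds = 0.019/0.981 = 19/981.
Target odds = 0.995/0.005 = 199.
Need L⁴ ≥ 199 ÷ (19/981) = 195219/19.
10⁴ = 10000 < 195219/19 ≤ 14641 = 11⁴, so L = 11.

11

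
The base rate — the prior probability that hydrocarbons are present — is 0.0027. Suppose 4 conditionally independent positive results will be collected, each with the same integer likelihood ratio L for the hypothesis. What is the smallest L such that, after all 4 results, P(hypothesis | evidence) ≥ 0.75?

6

Prior odds = 0.0027/0.9973 = 27/9973.
Target odds = 0.75/0.25 = 3.
Need L⁴ ≥ 3 ÷ (27/9973) = 9973/9.
5⁴ = 625 < 9973/9 ≤ 1296 = 6⁴, so L = 6.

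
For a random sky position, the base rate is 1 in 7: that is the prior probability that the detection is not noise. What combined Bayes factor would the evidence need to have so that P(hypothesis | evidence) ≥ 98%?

294

Prior odds = (1/7)/(6/7) = 1/6.
Target odds = 0.98/0.02 = 49.
Required Bayes factor = 49 ÷ (1/6) = 294.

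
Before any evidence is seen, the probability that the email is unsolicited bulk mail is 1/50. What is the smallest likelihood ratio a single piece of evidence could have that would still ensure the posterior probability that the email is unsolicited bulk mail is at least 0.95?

Prior odds = 0.02/0.98 = 1/49.
Target odds = 0.95/0.05 = 19.
Required Bayes factor = 19 ÷ (1/49) = 931.

931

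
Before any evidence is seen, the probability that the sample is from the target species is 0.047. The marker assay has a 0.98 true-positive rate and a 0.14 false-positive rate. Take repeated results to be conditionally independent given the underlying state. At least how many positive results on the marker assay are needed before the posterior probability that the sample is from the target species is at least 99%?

Prior odds = 0.047/0.953 = 47/953.
Likelihood ratio of a positive result = 0.98/0.14 = 7.
Target posterior odds = 0.99/0.01 = 99.
Require 7ⁿ ≥ 99 ÷ (47/953) = 94347/47.
7³ = 343 falls short of 94347/47 but 7⁴ = 2401 reaches it, so n = 4.

4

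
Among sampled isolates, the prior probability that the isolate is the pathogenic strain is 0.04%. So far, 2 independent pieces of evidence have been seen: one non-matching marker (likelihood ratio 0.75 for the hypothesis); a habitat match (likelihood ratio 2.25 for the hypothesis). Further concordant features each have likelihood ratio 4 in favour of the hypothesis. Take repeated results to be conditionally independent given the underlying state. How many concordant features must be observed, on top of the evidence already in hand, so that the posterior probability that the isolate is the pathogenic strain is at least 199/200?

10

Prior odds = 0.0004/0.9996 = 1/2499.
Combined Bayes factor of the evidence already in hand = 0.75 × 2.25 = 1.6875.
Odds after that evidence = (1/2499) × 1.6875 = 9/13328.
Target odds = 0.995/0.005 = 199.
Need 4ⁿ ≥ 199 ÷ (9/13328) = 2652272/9.
4⁹ = 262144 falls short of 2652272/9 but 4¹⁰ = 1048576 reaches it, so n = 10.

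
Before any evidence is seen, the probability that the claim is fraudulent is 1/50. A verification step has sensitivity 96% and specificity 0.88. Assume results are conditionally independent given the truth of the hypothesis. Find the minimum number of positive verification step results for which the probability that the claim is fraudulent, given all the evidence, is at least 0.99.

Prior odds = 0.02/0.98 = 1/49.
False-positive rate = 1 − 0.88 = 0.12; likelihood ratio of a positive = 0.96/0.12 = 8.
Target odds: 0.99 ÷ 0.01 = 99.
Need (1/49) × 8ⁿ ≥ 99, i.e. 8ⁿ ≥ 4851.
8⁴ = 4096 falls short of 4851 but 8⁵ = 32768 reaches it, so n = 5.

5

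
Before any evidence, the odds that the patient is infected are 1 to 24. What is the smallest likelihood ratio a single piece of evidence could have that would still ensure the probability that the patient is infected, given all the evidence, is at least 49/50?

1176

Prior odds = 1/24.
Target odds = 0.98/0.02 = 49.
Required Bayes factor = 49 ÷ (1/24) = 1176.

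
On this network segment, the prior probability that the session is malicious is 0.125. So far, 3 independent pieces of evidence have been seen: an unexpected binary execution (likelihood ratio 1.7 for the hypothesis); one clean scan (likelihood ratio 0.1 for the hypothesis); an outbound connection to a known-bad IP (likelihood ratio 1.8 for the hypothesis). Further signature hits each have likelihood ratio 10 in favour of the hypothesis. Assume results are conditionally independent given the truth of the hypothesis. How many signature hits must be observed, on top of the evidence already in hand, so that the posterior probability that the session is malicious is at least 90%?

3

Prior odds = 0.125/0.875 = 1/7.
Combined Bayes factor of the evidence already in hand = 1.7 × 0.1 × 1.8 = 0.306.
Odds after that evidence = (1/7) × 0.306 = 153/3500.
Target odds = 0.9/0.1 = 9.
Need 10ⁿ ≥ 9 ÷ (153/3500) = 3500/17.
10² = 100 falls short of 3500/17 but 10³ = 1000 reaches it, so n = 3.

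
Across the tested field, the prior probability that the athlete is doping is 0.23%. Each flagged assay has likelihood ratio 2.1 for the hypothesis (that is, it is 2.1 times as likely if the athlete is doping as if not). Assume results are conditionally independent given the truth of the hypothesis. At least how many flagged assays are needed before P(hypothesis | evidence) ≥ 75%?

10

Prior odds: 0.0023 ÷ 0.9977 = 23/9977.
Likelihood ratio per flagged assay = 2.1.
Target posterior odds = 0.75/0.25 = 3.
Require 2.1ⁿ ≥ 3 ÷ (23/9977) = 29931/23.
2.1⁹ ≈794.28 falls short of 29931/23 but 2.1¹⁰ ≈1667.99 reaches it, so n = 10.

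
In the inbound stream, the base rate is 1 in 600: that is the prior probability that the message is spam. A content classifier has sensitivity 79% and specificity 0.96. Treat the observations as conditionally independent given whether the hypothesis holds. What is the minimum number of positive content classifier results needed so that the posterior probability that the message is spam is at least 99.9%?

5

Prior odds: (1/600) ÷ (599/600) = 1/599.
False-positive rate = 1 − 0.96 = 0.04; likelihood ratio of a positive = 0.79/0.04 = 19.75.
Target odds: 0.999 ÷ 0.001 = 999.
Require 19.75ⁿ ≥ 999 ÷ (1/599) = 598401.
19.75⁴ = 38950081/256 falls short of 598401 but 19.75⁵ ≈3.00494e+06 reaches it, so n = 5.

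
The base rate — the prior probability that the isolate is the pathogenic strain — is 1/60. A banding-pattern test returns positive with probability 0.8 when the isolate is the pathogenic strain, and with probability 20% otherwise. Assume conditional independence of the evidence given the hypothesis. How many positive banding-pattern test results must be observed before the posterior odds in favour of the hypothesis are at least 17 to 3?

Prior odds: (1/60) ÷ (59/60) = 1/59.
Likelihood ratio of a positive result = 0.8/0.2 = 4.
Target odds = 17/3.
Require 4ⁿ ≥ 17/3 ÷ (1/59) = 1003/3.
4⁴ = 256 falls short of 1003/3 but 4⁵ = 1024 reaches it, so n = 5.

5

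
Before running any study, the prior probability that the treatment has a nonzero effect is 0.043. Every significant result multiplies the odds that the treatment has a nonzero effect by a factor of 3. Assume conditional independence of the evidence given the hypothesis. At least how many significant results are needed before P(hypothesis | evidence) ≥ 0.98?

Prior odds: 0.043 ÷ 0.957 = 43/957.
Likelihood ratio per significant result = 3.
Target odds: 0.98 ÷ 0.02 = 49.
Need (43/957) × 3ⁿ ≥ 49, i.e. 3ⁿ ≥ 46893/43.
3⁶ = 729 falls short of 46893/43 but 3⁷ = 2187 reaches it, so n = 7.

7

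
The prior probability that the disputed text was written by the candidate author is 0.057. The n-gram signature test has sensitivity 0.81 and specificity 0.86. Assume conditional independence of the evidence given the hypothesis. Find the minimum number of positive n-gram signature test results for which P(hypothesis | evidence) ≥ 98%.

4

Prior odds = 0.057/0.943 = 57/943.
False-positive rate = 1 − 0.86 = 0.14; likelihood ratio of a positive = 0.81/0.14 = 81/14.
Target odds: 0.98 ÷ 0.02 = 49.
Need (57/943) × (81/14)ⁿ ≥ 49, i.e. (81/14)ⁿ ≥ 46207/57.
(81/14)³ = 531441/2744 falls short of 46207/57 but (81/14)⁴ = 43046721/38416 reaches it, so n = 4.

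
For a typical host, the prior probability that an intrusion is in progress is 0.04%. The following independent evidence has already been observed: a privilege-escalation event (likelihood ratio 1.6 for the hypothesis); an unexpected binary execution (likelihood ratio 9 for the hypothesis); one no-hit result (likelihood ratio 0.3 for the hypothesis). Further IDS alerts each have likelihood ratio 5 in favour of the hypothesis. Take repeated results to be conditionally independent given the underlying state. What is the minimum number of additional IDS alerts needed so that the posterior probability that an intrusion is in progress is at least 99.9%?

Prior odds = 0.0004/0.9996 = 1/2499.
Combined Bayes factor of the evidence already in hand = 1.6 × 9 × 0.3 = 4.32.
Odds after that evidence = (1/2499) × 4.32 = 36/20825.
Target odds = 0.999/0.001 = 999.
Need 5ⁿ ≥ 999 ÷ (36/20825) = 577893.75.
5⁸ = 390625 falls short of 577893.75 but 5⁹ = 1953125 reaches it, so n = 9.

9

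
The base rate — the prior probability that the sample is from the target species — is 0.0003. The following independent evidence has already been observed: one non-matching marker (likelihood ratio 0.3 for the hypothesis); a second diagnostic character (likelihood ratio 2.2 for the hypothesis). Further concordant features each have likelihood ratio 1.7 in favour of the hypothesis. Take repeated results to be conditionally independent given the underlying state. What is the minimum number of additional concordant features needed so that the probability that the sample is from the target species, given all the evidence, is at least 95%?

22

Prior odds = 0.0003/0.9997 = 3/9997.
Combined Bayes factor of the evidence already in hand = 0.3 × 2.2 = 0.66.
Odds after that evidence = (3/9997) × 0.66 = 99/499850.
Target odds = 0.95/0.05 = 19.
Need 1.7ⁿ ≥ 19 ÷ (99/499850) = 9497150/99.
1.7²¹ ≈69091.9 falls short of 9497150/99 but 1.7²² ≈117456 reaches it, so n = 22.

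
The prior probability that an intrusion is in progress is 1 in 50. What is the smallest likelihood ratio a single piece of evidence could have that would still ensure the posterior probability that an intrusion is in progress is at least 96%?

Prior odds = 0.02/0.98 = 1/49.
Target odds = 0.96/0.04 = 24.
Required Bayes factor = 24 ÷ (1/49) = 1176.

1176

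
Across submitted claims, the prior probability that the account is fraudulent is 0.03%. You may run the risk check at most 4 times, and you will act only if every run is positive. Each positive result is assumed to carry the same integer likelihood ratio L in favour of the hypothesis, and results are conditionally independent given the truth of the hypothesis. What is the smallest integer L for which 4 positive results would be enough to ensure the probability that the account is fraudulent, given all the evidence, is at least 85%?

Prior odds = 0.0003/0.9997 = 3/9997.
Target odds = 0.85/0.15 = 17/3.
Need L⁴ ≥ 17/3 ÷ (3/9997) = 169949/9.
11⁴ = 14641 < 169949/9 ≤ 20736 = 12⁴, so L = 12.

12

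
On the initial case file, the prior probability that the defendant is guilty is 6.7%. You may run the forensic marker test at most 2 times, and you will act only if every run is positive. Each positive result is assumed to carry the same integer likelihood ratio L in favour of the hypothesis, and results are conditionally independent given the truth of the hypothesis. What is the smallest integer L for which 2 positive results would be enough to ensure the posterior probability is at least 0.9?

12

Prior odds = 0.067/0.933 = 67/933.
Target odds = 0.9/0.1 = 9.
Need L² ≥ 9 ÷ (67/933) = 8397/67.
11² = 121 < 8397/67 ≤ 144 = 12², so L = 12.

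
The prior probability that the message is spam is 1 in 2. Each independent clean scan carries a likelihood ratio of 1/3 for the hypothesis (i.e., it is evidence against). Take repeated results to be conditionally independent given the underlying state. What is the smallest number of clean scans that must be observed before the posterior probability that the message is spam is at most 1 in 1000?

Prior odds: 0.5 ÷ 0.5 = 1.
Likelihood ratio per clean scan = 1/3.
Target odds: 0.001 ÷ 0.999 = 1/999.
Need 1 × (1/3)ⁿ ≤ 1/999, i.e. (1/3)ⁿ ≤ 1/999.
(1/3)⁶ = 1/729 is still above 1/999 but (1/3)⁷ = 1/2187 is at or below it, so n = 7.

7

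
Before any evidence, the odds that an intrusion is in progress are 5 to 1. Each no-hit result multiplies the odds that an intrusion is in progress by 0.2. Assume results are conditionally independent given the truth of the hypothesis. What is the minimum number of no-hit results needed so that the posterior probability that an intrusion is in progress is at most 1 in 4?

Prior odds = 5.
Likelihood ratio per no-hit result = 0.2.
Target posterior odds = 0.25/0.75 = 1/3.
Require 0.2ⁿ ≤ 1/3 ÷ 5 = 1/15.
0.2¹ = 0.2 is still above 1/15 but 0.2² = 0.04 is at or below it, so n = 2.

2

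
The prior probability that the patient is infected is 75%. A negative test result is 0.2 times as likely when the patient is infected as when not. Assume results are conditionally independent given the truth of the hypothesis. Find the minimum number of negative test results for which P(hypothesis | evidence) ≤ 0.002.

5

Prior odds: 0.75 ÷ 0.25 = 3.
Likelihood ratio per negative test result = 0.2.
Target posterior odds = 0.002/0.998 = 1/499.
Require 0.2ⁿ ≤ 1/499 ÷ 3 = 1/1497.
0.2⁴ = 0.0016 is still above 1/1497 but 0.2⁵ = 0.00032 is at or below it, so n = 5.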